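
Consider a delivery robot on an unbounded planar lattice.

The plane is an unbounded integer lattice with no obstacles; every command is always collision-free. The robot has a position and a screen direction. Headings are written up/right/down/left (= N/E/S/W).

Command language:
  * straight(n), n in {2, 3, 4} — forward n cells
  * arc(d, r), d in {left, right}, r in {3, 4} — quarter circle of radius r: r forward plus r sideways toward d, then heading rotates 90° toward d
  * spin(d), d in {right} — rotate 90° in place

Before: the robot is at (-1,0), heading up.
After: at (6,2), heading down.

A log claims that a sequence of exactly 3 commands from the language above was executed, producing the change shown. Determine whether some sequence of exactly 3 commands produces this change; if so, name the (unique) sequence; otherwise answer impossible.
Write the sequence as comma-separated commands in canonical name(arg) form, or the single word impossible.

straight(3), arc(right, 3), arc(right, 4)

key: cell and facing (now S) both changed — the 3 commands mix motion and turning
from: at (-1,0), heading up
1. straight(3) → at (-1,3), heading up
2. arc(right, 3) → at (2,6), heading right
3. arc(right, 4) → at (6,2), heading down
all 512 alternatives checked — unique.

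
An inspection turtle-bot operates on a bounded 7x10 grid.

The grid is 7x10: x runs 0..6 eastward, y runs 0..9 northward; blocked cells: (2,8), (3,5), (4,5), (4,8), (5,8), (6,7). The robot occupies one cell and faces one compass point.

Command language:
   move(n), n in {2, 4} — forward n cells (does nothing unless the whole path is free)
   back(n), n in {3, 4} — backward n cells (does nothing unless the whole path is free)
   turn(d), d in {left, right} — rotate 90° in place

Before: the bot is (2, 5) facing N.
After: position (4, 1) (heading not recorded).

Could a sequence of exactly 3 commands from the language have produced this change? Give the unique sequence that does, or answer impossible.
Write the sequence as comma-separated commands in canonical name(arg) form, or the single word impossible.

back(4), turn(right), move(2)

key: order matters: swapping back(4) and move(2) lands elsewhere
t0: (2, 5) facing N
t=1 back(4) ⇒ (2, 1) facing N
t=2 turn(right) ⇒ (2, 1) facing E
t=3 move(2) ⇒ (4, 1) facing E
uniquely the one of 216 3-step routes that fits.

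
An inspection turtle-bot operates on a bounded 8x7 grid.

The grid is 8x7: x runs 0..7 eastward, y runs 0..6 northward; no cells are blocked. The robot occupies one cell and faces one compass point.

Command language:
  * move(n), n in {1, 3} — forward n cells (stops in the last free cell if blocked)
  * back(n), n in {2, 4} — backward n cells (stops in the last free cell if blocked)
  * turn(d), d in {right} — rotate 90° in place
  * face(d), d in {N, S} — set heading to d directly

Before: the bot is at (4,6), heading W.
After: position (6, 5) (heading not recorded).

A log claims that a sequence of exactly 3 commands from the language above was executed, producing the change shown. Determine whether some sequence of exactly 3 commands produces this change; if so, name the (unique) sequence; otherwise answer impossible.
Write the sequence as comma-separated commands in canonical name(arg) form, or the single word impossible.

key: running move(1) before back(2) would end elsewhere — order is forced
start: at (4,6), heading W
t=1 back(2) ⇒ at (6,6), heading W
t=2 face(S) ⇒ at (6,6), heading S
t=3 move(1) ⇒ at (6,5), heading S
all 343 alternatives checked — unique.

back(2), face(S), move(1)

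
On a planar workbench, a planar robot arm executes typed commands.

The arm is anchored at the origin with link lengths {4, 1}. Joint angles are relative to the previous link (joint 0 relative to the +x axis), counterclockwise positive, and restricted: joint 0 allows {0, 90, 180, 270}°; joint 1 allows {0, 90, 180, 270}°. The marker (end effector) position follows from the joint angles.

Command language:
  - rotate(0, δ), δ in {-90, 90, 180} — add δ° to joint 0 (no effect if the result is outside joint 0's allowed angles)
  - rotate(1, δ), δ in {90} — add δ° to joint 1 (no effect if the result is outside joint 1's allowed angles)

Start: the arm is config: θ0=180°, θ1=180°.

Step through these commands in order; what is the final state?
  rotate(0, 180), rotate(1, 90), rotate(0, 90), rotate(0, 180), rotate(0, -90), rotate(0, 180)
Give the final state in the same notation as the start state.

start: config: θ0=180°, θ1=180°
[1] after rotate(0, 180): config: θ0=0°, θ1=180°
[2] after rotate(1, 90): config: θ0=0°, θ1=270°
[3] after rotate(0, 90): config: θ0=90°, θ1=270°
[4] after rotate(0, 180): config: θ0=270°, θ1=270°
[5] after rotate(0, -90): config: θ0=180°, θ1=270°
[6] after rotate(0, 180): config: θ0=0°, θ1=270°

config: θ0=0°, θ1=270°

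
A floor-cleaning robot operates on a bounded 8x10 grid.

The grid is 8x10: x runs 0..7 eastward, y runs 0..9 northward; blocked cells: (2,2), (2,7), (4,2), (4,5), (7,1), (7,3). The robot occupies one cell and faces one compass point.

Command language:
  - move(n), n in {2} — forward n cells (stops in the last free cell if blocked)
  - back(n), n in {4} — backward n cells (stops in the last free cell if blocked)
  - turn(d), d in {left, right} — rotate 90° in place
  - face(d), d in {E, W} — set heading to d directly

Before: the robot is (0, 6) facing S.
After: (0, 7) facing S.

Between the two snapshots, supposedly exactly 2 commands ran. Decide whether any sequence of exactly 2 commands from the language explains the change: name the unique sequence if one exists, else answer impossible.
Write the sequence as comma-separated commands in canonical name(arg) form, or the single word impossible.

back(4), move(2)

key: back(4) runs into the grid edge before its full distance
from: (0, 6) facing S
1. back(4) → (0, 9) facing S
2. move(2) → (0, 7) facing S
no other 2-command option fits: unique.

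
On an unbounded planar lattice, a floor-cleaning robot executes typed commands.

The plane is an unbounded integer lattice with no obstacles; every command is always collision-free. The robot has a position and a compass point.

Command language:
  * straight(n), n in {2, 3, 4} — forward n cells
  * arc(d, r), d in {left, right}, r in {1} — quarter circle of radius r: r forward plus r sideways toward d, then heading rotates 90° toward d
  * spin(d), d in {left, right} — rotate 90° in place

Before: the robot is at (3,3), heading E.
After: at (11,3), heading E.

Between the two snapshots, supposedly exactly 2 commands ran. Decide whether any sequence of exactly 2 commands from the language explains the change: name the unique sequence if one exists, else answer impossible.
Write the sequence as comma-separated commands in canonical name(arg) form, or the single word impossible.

key: heading stays E — no command in the sequence turns
initial: at (3,3), heading E
1. straight(4) → at (7,3), heading E
2. straight(4) → at (11,3), heading E
uniquely the one of 49 2-step routes that fits.

straight(4), straight(4)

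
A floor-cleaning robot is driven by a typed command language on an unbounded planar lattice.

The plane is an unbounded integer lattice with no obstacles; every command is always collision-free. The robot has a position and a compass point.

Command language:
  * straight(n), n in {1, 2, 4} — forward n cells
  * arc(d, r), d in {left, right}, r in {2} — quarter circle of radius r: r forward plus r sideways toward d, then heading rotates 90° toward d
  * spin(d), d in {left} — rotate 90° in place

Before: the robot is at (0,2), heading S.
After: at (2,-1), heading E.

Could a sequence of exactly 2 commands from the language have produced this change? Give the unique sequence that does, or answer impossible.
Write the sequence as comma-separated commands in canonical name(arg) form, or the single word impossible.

key: order matters: swapping straight(1) and arc(left, 2) lands elsewhere
from: at (0,2), heading S
t=1 straight(1) ⇒ at (0,1), heading S
t=2 arc(left, 2) ⇒ at (2,-1), heading E
no rival 2-sequence matches.

straight(1), arc(left, 2)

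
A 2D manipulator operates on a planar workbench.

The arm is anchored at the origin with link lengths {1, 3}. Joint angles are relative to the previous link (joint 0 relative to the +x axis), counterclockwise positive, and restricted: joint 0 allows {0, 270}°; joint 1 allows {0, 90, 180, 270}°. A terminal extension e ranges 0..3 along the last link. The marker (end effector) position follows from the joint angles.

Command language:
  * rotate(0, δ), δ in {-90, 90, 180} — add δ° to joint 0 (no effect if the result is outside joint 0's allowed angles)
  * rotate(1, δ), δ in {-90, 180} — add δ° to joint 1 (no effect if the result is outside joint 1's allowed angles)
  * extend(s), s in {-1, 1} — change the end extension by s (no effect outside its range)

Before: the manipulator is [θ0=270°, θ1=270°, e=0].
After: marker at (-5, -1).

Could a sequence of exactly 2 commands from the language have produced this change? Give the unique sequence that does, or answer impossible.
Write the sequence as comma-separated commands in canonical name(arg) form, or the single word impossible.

initial: [θ0=270°, θ1=270°, e=0]
step 1 (extend(1)): [θ0=270°, θ1=270°, e=1]
step 2 (extend(1)): [θ0=270°, θ1=270°, e=2]
no other 2-command option fits: unique.

extend(1), extend(1)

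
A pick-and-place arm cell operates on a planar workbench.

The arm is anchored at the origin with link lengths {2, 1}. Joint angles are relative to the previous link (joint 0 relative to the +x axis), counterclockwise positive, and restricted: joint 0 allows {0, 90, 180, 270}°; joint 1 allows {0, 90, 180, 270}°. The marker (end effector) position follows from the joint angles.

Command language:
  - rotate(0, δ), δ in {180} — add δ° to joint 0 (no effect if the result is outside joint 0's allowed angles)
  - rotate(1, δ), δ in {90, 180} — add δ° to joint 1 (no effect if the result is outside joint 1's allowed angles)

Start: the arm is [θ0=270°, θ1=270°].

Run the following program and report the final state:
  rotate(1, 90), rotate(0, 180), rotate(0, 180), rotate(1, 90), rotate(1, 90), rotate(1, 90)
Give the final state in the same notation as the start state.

[θ0=270°, θ1=270°]

begin: [θ0=270°, θ1=270°]
step 1 (rotate(1, 90)): [θ0=270°, θ1=0°]
step 2 (rotate(0, 180)): [θ0=90°, θ1=0°]
step 3 (rotate(0, 180)): [θ0=270°, θ1=0°]
step 4 (rotate(1, 90)): [θ0=270°, θ1=90°]
step 5 (rotate(1, 90)): [θ0=270°, θ1=180°]
step 6 (rotate(1, 90)): [θ0=270°, θ1=270°]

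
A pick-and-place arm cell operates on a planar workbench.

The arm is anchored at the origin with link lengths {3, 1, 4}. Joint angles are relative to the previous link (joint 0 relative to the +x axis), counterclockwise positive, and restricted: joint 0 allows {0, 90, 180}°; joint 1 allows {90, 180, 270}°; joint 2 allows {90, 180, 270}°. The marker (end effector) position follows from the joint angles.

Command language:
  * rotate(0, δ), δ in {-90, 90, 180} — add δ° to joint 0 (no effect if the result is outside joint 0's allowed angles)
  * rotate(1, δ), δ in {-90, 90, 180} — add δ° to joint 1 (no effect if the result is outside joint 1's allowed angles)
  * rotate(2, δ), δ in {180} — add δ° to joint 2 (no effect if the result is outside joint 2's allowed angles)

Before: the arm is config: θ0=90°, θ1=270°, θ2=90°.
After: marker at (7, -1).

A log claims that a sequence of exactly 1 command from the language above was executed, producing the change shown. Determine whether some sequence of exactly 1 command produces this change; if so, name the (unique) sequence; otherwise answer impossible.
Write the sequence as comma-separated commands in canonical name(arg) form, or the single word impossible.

begin: config: θ0=90°, θ1=270°, θ2=90°
[1] after rotate(0, -90): config: θ0=0°, θ1=270°, θ2=90°
uniquely the one of 7 1-step routes that fits.

rotate(0, -90)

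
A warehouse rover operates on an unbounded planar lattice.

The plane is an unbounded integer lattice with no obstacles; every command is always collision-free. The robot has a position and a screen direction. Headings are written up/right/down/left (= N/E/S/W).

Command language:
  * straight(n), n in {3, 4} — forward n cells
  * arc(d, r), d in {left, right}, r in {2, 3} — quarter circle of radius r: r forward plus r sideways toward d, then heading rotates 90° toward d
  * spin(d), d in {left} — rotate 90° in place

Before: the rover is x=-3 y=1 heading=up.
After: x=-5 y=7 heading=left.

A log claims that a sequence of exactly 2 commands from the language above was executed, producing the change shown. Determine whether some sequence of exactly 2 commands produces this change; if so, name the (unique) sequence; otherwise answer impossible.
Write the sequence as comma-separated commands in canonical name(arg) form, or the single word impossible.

straight(4), arc(left, 2)

key: running arc(left, 2) before straight(4) would end elsewhere — order is forced
from: x=-3 y=1 heading=up
[1] after straight(4): x=-3 y=5 heading=up
[2] after arc(left, 2): x=-5 y=7 heading=left
all 49 alternatives checked — unique.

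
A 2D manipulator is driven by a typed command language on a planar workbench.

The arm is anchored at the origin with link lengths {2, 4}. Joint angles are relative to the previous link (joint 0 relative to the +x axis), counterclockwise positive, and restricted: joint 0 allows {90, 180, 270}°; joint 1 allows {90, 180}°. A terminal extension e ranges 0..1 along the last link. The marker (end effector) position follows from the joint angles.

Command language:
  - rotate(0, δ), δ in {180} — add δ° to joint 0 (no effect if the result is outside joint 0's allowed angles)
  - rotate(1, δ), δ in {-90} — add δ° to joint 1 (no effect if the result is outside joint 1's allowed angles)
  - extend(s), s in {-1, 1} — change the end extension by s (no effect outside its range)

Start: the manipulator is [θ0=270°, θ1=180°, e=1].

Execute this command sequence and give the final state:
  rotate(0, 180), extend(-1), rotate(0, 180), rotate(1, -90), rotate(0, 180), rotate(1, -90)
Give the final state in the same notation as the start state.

[θ0=90°, θ1=90°, e=0]

t0: [θ0=270°, θ1=180°, e=1]
t=1 rotate(0, 180) ⇒ [θ0=90°, θ1=180°, e=1]
t=2 extend(-1) ⇒ [θ0=90°, θ1=180°, e=0]
t=3 rotate(0, 180) ⇒ [θ0=270°, θ1=180°, e=0]
t=4 rotate(1, -90) ⇒ [θ0=270°, θ1=90°, e=0]
t=5 rotate(0, 180) ⇒ [θ0=90°, θ1=90°, e=0]
t=6 rotate(1, -90) ⇒ [θ0=90°, θ1=90°, e=0]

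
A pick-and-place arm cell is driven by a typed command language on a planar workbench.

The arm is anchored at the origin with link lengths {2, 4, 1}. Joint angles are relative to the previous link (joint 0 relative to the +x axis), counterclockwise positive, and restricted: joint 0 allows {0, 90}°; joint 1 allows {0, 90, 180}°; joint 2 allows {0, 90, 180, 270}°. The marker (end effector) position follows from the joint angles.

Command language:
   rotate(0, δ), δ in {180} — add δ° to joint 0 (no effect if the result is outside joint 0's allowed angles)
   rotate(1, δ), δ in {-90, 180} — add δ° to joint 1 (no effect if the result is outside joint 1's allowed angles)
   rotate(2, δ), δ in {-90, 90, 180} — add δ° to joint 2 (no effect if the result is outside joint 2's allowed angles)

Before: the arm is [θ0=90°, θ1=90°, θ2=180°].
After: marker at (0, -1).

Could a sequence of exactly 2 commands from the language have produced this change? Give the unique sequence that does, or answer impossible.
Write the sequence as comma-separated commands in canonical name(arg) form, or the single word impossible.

key: running rotate(1, 180) before rotate(1, -90) would end elsewhere — order is forced
start: [θ0=90°, θ1=90°, θ2=180°]
step 1 (rotate(1, -90)): [θ0=90°, θ1=0°, θ2=180°]
step 2 (rotate(1, 180)): [θ0=90°, θ1=180°, θ2=180°]
no other 2-command option fits: unique.

rotate(1, -90), rotate(1, 180)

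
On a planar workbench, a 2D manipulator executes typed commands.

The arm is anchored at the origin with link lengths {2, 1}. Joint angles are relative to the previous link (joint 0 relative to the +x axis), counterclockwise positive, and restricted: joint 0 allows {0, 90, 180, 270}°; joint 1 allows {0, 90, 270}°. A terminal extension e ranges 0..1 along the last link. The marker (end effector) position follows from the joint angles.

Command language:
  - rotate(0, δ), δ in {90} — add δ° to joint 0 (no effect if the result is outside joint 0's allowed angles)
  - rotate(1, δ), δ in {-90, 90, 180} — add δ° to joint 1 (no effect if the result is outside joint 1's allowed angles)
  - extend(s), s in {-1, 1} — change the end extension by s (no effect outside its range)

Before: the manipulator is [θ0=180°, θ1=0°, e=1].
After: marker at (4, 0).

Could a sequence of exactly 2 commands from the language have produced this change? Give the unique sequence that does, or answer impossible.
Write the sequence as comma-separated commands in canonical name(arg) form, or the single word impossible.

from: [θ0=180°, θ1=0°, e=1]
step 1 (rotate(0, 90)): [θ0=270°, θ1=0°, e=1]
step 2 (rotate(0, 90)): [θ0=0°, θ1=0°, e=1]
uniquely the one of 36 2-step routes that fits.

rotate(0, 90), rotate(0, 90)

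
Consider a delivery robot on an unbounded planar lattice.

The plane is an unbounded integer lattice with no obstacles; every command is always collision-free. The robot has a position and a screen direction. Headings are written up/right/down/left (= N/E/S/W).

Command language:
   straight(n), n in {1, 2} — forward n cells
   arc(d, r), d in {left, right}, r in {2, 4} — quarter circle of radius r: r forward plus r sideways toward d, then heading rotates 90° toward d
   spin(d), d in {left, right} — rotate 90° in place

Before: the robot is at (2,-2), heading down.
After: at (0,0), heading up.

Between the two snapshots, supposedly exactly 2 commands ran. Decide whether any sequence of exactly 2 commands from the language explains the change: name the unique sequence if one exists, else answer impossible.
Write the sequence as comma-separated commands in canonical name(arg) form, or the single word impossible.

key: position moved to (0,0) AND the heading swung to N — translation plus rotation needed
from: at (2,-2), heading down
step 1 (spin(right)): at (2,-2), heading left
step 2 (arc(right, 2)): at (0,0), heading up
uniquely the one of 64 2-step routes that fits.

spin(right), arc(right, 2)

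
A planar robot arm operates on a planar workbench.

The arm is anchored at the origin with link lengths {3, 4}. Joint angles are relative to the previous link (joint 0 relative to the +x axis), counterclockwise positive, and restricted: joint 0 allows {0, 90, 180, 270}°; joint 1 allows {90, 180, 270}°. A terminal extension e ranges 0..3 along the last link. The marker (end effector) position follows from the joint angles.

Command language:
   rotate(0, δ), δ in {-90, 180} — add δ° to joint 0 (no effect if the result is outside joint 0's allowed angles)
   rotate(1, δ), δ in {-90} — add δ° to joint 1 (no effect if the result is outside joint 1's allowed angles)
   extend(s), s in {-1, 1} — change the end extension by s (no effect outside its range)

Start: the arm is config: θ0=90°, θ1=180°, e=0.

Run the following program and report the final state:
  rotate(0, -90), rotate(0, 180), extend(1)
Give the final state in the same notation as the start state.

config: θ0=180°, θ1=180°, e=1

t0: config: θ0=90°, θ1=180°, e=0
1. rotate(0, -90) → config: θ0=0°, θ1=180°, e=0
2. rotate(0, 180) → config: θ0=180°, θ1=180°, e=0
3. extend(1) → config: θ0=180°, θ1=180°, e=1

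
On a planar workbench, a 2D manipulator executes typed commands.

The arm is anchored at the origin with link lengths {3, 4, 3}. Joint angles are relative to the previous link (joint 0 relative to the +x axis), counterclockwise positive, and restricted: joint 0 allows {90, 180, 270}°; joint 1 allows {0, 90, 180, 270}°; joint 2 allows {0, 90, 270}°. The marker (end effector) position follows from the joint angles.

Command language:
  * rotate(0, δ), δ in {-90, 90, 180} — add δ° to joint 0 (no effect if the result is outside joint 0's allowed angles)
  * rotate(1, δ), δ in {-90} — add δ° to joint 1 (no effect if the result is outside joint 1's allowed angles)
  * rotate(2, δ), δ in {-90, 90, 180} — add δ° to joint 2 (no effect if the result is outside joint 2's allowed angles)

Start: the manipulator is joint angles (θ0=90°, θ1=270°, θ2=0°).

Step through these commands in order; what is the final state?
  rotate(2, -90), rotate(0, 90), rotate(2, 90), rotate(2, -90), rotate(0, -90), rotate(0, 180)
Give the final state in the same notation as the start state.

joint angles (θ0=270°, θ1=270°, θ2=270°)

from: joint angles (θ0=90°, θ1=270°, θ2=0°)
[1] after rotate(2, -90): joint angles (θ0=90°, θ1=270°, θ2=270°)
[2] after rotate(0, 90): joint angles (θ0=180°, θ1=270°, θ2=270°)
[3] after rotate(2, 90): joint angles (θ0=180°, θ1=270°, θ2=0°)
[4] after rotate(2, -90): joint angles (θ0=180°, θ1=270°, θ2=270°)
[5] after rotate(0, -90): joint angles (θ0=90°, θ1=270°, θ2=270°)
[6] after rotate(0, 180): joint angles (θ0=270°, θ1=270°, θ2=270°)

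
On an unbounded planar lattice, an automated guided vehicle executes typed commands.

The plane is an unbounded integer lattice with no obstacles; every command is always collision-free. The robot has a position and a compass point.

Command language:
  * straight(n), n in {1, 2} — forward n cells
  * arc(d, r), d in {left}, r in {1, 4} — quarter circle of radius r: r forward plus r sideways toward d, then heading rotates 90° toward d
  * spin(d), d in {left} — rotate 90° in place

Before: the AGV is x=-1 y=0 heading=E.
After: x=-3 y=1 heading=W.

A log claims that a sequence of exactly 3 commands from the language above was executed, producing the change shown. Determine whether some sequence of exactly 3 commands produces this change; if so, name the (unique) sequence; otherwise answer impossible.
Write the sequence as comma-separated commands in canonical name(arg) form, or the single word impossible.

key: running straight(1) before spin(left) would end elsewhere — order is forced
initial: x=-1 y=0 heading=E
step 1 (spin(left)): x=-1 y=0 heading=N
step 2 (arc(left, 1)): x=-2 y=1 heading=W
step 3 (straight(1)): x=-3 y=1 heading=W
all 125 alternatives checked — unique.

spin(left), arc(left, 1), straight(1)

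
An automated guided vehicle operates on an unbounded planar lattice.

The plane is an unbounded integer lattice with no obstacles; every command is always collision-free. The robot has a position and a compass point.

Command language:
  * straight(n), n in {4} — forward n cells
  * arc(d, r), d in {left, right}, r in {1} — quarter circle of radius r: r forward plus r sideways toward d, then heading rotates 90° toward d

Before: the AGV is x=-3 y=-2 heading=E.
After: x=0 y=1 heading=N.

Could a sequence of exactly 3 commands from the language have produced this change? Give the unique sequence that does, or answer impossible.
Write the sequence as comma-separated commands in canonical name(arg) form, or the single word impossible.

arc(left, 1), arc(right, 1), arc(left, 1)

key: position moved to (0,1) AND the heading swung to N — translation plus rotation needed
initial: x=-3 y=-2 heading=E
1. arc(left, 1) → x=-2 y=-1 heading=N
2. arc(right, 1) → x=-1 y=0 heading=E
3. arc(left, 1) → x=0 y=1 heading=N
no other 3-command option fits: unique.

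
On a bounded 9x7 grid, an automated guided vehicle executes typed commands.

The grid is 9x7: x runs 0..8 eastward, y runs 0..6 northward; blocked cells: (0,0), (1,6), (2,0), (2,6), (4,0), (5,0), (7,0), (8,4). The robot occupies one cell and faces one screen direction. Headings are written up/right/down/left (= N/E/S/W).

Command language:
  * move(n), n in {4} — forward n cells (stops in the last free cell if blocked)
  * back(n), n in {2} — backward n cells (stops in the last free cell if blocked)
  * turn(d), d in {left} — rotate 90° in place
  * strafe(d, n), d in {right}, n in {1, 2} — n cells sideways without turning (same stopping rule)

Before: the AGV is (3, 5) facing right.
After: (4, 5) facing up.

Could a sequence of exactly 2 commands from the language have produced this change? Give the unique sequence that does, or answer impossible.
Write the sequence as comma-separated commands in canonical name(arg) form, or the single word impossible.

key: running strafe(right, 1) before turn(left) would end elsewhere — order is forced
begin: (3, 5) facing right
[1] after turn(left): (3, 5) facing up
[2] after strafe(right, 1): (4, 5) facing up
all 25 alternatives checked — unique.

turn(left), strafe(right, 1)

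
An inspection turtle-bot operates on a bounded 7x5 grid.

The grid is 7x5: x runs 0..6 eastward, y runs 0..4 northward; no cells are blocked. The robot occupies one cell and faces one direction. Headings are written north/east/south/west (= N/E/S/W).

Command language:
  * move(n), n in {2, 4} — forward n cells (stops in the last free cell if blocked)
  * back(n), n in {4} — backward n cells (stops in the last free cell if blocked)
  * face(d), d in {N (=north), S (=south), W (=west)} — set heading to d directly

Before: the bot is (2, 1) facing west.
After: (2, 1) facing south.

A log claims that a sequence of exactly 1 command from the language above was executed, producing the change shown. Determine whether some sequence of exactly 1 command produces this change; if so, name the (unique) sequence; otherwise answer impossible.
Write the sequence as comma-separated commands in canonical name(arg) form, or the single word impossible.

key: (2,1) unchanged — the single command moves nothing
initial: (2, 1) facing west
t=1 face(S) ⇒ (2, 1) facing south
no other 1-command option fits: unique.

face(S)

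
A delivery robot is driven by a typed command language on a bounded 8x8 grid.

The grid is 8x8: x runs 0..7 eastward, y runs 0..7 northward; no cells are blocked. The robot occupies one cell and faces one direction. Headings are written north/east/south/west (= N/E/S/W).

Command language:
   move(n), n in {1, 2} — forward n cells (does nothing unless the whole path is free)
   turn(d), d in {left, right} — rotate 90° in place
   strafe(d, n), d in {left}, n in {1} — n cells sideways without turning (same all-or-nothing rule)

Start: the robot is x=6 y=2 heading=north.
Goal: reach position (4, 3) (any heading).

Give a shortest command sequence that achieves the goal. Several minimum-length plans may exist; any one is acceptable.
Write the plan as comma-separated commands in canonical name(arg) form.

move(1), turn(left), move(2)

start: x=6 y=2 heading=north
step 1 (move(1)): x=6 y=3 heading=north
step 2 (turn(left)): x=6 y=3 heading=west
step 3 (move(2)): x=4 y=3 heading=west
minimal: 3 command(s), checked below 3.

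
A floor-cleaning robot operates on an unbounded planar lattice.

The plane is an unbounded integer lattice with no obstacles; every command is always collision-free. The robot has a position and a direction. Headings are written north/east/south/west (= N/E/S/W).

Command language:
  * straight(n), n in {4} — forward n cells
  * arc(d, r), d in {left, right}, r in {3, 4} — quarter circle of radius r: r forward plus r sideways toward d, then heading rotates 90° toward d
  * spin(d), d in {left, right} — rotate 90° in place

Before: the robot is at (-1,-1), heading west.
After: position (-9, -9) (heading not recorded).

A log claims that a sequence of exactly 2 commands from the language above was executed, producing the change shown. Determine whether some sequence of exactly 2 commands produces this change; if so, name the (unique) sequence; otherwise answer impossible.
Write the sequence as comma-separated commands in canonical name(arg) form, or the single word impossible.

key: order matters: swapping arc(left, 4) and arc(right, 4) lands elsewhere
initial: at (-1,-1), heading west
[1] after arc(left, 4): at (-5,-5), heading south
[2] after arc(right, 4): at (-9,-9), heading west
no rival 2-sequence matches.

arc(left, 4), arc(right, 4)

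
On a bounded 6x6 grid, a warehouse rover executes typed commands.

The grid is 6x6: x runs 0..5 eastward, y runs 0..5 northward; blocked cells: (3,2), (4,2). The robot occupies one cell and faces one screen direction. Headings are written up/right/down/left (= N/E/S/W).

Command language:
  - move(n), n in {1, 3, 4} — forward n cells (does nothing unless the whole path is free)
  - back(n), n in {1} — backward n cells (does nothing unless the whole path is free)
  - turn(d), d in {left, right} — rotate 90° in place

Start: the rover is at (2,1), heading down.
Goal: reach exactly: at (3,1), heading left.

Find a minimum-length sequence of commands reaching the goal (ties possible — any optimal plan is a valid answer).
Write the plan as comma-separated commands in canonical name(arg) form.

t0: at (2,1), heading down
1. turn(right) → at (2,1), heading left
2. back(1) → at (3,1), heading left
nothing shorter than 2 reaches the goal.

turn(right), back(1)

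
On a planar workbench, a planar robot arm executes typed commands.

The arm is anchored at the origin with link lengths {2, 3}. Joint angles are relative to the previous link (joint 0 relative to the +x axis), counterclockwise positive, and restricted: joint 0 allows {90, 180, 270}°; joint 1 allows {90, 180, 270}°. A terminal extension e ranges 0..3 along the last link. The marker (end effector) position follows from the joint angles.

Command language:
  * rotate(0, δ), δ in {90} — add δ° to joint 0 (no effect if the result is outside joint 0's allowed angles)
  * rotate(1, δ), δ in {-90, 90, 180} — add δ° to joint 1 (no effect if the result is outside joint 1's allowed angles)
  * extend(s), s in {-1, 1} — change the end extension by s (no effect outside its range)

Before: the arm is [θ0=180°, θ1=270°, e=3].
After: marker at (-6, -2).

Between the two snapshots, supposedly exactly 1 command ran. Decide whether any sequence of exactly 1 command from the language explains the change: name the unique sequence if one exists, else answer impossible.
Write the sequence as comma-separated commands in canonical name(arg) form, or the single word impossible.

from: [θ0=180°, θ1=270°, e=3]
t=1 rotate(0, 90) ⇒ [θ0=270°, θ1=270°, e=3]
all 6 alternatives checked — unique.

rotate(0, 90)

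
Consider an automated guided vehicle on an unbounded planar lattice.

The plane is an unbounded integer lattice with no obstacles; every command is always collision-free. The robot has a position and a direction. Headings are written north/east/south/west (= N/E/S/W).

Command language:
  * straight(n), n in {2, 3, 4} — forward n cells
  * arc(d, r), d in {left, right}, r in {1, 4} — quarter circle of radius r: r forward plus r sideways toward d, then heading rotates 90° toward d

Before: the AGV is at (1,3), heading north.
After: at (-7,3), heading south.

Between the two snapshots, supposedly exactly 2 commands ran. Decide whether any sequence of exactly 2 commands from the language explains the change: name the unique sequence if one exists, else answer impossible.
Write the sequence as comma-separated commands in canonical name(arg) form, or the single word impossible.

key: cell and facing (now S) both changed — the 2 commands mix motion and turning
start: at (1,3), heading north
[1] after arc(left, 4): at (-3,7), heading west
[2] after arc(left, 4): at (-7,3), heading south
no rival 2-sequence matches.

arc(left, 4), arc(left, 4)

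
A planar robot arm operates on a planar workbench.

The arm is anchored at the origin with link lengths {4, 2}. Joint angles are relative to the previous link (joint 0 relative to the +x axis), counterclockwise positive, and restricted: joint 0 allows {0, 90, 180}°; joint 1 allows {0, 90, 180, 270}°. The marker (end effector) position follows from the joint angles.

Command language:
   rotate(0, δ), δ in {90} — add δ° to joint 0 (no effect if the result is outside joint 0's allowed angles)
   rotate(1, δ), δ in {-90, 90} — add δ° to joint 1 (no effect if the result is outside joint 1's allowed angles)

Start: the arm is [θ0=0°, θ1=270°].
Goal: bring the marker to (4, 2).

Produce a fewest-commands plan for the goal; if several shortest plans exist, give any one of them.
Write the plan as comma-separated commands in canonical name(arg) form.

from: [θ0=0°, θ1=270°]
t=1 rotate(1, 90) ⇒ [θ0=0°, θ1=0°]
t=2 rotate(1, 90) ⇒ [θ0=0°, θ1=90°]
nothing shorter than 2 reaches the goal.

rotate(1, 90), rotate(1, 90)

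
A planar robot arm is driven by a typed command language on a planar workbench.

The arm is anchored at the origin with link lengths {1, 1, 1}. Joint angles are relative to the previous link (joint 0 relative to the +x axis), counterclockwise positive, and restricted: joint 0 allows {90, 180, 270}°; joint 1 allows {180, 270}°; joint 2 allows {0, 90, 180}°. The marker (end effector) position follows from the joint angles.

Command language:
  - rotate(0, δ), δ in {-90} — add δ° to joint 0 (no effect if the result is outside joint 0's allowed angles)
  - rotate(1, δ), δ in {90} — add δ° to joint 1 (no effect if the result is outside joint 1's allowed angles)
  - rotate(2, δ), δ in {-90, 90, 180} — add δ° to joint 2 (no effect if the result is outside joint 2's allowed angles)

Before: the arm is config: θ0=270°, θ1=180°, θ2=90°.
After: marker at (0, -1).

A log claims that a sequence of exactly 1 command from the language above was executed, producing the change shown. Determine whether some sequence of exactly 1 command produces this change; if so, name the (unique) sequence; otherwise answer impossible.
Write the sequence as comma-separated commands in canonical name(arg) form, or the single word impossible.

from: config: θ0=270°, θ1=180°, θ2=90°
step 1 (rotate(2, 90)): config: θ0=270°, θ1=180°, θ2=180°
all 5 alternatives checked — unique.

rotate(2, 90)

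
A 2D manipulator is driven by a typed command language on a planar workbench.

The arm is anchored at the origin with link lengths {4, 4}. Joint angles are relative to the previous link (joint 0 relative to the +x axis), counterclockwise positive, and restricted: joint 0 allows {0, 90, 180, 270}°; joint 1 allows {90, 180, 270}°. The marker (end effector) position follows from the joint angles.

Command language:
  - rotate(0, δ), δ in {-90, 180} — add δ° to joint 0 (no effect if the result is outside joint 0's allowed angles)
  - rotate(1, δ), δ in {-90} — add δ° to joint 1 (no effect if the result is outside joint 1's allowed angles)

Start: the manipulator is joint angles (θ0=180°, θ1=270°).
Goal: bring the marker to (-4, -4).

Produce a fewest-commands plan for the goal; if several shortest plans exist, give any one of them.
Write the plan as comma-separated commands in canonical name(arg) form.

rotate(0, -90), rotate(0, 180)

begin: joint angles (θ0=180°, θ1=270°)
[1] after rotate(0, -90): joint angles (θ0=90°, θ1=270°)
[2] after rotate(0, 180): joint angles (θ0=270°, θ1=270°)
nothing shorter than 2 reaches the goal.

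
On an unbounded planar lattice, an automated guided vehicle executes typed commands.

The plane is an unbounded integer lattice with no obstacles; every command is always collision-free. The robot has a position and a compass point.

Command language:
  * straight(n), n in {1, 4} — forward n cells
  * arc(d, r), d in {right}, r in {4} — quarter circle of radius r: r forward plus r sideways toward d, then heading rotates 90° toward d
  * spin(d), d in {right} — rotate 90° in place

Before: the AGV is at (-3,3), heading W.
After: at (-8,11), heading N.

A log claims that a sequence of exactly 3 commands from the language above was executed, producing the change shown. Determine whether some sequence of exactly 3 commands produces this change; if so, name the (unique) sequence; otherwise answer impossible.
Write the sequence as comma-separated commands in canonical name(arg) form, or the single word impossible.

straight(1), arc(right, 4), straight(4)

key: order matters: swapping straight(1) and straight(4) lands elsewhere
start: at (-3,3), heading W
1. straight(1) → at (-4,3), heading W
2. arc(right, 4) → at (-8,7), heading N
3. straight(4) → at (-8,11), heading N
no other 3-command option fits: unique.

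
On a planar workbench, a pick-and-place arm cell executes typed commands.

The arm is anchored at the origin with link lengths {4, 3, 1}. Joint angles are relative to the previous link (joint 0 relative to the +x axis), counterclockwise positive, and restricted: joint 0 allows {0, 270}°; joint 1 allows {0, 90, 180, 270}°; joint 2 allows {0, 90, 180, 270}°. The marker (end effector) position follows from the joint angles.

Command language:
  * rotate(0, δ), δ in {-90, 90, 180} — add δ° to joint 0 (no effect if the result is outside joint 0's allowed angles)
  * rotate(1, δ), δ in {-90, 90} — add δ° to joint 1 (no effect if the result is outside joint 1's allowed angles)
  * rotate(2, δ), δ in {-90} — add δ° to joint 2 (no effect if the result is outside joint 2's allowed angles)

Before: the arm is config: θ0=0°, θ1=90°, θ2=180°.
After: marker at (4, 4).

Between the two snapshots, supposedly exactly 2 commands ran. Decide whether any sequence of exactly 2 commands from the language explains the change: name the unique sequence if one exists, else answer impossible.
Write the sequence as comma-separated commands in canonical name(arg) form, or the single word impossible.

begin: config: θ0=0°, θ1=90°, θ2=180°
step 1 (rotate(2, -90)): config: θ0=0°, θ1=90°, θ2=90°
step 2 (rotate(2, -90)): config: θ0=0°, θ1=90°, θ2=0°
all 36 alternatives checked — unique.

rotate(2, -90), rotate(2, -90)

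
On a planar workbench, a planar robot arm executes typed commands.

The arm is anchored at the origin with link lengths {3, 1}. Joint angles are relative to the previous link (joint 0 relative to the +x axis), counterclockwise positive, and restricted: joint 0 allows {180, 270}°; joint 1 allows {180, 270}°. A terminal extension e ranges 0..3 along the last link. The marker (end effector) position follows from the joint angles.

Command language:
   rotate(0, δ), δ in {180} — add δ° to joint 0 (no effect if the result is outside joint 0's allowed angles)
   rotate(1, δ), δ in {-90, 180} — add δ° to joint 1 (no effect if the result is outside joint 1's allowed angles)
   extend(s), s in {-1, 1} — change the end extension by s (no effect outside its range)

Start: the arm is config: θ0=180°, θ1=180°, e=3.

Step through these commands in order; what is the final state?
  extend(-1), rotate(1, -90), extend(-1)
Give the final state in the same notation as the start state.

t0: config: θ0=180°, θ1=180°, e=3
step 1 (extend(-1)): config: θ0=180°, θ1=180°, e=2
step 2 (rotate(1, -90)): config: θ0=180°, θ1=180°, e=2
step 3 (extend(-1)): config: θ0=180°, θ1=180°, e=1

config: θ0=180°, θ1=180°, e=1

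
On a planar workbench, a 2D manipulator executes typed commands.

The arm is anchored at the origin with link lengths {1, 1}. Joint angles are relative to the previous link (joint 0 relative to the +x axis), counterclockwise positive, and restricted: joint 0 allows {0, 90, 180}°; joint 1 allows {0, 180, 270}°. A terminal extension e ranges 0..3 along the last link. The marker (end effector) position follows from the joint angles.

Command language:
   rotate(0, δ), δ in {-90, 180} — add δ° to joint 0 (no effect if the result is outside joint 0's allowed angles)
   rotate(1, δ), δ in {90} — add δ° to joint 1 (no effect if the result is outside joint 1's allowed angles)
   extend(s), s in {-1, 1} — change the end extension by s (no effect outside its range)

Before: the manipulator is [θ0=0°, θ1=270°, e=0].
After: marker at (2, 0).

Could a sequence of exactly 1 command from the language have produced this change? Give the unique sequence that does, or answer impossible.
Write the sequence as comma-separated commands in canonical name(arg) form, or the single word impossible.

rotate(1, 90)

t0: [θ0=0°, θ1=270°, e=0]
step 1 (rotate(1, 90)): [θ0=0°, θ1=0°, e=0]
uniquely the one of 5 1-step routes that fits.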